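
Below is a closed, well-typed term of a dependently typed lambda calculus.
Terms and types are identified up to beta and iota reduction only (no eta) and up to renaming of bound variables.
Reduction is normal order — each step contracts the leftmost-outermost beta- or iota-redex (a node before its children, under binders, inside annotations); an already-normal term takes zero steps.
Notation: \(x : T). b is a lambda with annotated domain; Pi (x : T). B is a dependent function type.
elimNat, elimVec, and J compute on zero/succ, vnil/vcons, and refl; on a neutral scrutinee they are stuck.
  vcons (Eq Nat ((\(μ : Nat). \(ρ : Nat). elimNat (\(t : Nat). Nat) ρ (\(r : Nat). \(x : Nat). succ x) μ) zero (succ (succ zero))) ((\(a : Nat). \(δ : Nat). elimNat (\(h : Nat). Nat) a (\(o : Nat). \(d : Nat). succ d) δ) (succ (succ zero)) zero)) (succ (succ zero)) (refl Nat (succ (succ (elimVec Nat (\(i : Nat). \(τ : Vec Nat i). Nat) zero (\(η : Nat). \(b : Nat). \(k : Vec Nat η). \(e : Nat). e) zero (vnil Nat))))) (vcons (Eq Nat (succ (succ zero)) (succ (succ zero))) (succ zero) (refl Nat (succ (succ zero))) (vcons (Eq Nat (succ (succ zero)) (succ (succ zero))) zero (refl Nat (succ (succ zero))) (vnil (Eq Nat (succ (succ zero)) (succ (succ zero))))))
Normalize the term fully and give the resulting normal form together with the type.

resulting normal form:
  vcons (Eq Nat (succ (succ zero)) (succ (succ zero))) (succ (succ zero)) (refl Nat (succ (succ zero))) (vcons (Eq Nat (succ (succ zero)) (succ (succ zero))) (succ zero) (refl Nat (succ (succ zero))) (vcons (Eq Nat (succ (succ zero)) (succ (succ zero))) zero (refl Nat (succ (succ zero))) (vnil (Eq Nat (succ (succ zero)) (succ (succ zero))))))
type:
  Vec (Eq Nat (succ (succ zero)) (succ (succ zero))) (succ (succ (succ zero)))


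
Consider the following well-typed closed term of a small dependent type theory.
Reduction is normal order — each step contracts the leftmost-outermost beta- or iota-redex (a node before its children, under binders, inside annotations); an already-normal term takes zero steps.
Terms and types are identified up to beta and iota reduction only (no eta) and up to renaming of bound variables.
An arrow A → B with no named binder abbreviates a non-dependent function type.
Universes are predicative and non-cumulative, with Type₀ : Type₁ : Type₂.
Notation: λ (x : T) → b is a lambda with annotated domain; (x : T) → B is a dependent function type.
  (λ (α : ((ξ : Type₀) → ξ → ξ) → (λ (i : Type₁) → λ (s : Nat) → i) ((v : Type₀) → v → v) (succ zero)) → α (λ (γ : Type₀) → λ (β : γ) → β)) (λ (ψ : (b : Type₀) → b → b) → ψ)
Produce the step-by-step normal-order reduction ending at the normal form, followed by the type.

normal-order reduction sequence:
  (λ (α : ((ξ : Type₀) → ξ → ξ) → (λ (i : Type₁) → λ (s : Nat) → i) ((v : Type₀) → v → v) (succ zero)) → α (λ (γ : Type₀) → λ (β : γ) → β)) (λ (ψ : (b : Type₀) → b → b) → ψ)
  ~> (λ (α : (ξ : Type₀) → ξ → ξ) → α) (λ (i : Type₀) → λ (s : i) → s)
  ~> λ (α : Type₀) → λ (ξ : α) → ξ
the term's type:
  (α : Type₀) → α → α


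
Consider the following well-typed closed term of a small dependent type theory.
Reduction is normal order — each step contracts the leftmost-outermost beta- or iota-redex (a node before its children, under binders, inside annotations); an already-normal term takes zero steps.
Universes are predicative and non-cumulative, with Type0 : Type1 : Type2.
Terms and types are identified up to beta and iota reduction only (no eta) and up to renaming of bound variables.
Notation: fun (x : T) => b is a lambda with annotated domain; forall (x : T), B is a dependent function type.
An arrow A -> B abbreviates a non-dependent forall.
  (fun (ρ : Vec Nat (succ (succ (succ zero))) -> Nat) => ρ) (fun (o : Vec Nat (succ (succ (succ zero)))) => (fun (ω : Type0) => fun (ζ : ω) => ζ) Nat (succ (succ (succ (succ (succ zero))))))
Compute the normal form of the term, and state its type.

normal form:
  fun (ρ : Vec Nat (succ (succ (succ zero)))) => succ (succ (succ (succ (succ zero))))
inferred type:
  Vec Nat (succ (succ (succ zero))) -> Nat


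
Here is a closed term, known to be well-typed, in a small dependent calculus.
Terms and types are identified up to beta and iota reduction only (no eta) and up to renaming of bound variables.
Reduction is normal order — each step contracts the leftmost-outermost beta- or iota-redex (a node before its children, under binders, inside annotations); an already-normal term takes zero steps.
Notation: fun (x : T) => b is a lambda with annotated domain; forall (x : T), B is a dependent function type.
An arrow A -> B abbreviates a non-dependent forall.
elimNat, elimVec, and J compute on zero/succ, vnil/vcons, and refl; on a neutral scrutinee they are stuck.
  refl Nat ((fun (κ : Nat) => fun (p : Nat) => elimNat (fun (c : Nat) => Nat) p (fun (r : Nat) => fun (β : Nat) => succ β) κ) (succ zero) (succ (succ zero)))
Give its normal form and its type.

resulting normal form:
  refl Nat (succ (succ (succ zero)))
inferred type:
  Eq Nat (succ (succ (succ zero))) (succ (succ (succ zero)))
observation: 6 normal-order steps separate the term from its normal form.


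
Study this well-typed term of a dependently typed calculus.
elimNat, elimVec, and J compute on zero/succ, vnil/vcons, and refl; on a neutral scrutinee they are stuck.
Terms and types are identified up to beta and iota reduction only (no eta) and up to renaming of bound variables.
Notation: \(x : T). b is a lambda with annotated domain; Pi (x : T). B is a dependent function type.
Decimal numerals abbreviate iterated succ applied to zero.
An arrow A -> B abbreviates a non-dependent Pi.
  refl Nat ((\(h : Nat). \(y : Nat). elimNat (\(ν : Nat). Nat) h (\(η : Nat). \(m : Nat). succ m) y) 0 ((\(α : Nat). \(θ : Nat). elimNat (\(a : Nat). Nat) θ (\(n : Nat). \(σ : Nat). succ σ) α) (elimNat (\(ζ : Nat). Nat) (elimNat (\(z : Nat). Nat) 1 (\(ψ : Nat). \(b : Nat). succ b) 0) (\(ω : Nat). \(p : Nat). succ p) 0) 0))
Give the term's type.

type:
  Eq Nat 1 1


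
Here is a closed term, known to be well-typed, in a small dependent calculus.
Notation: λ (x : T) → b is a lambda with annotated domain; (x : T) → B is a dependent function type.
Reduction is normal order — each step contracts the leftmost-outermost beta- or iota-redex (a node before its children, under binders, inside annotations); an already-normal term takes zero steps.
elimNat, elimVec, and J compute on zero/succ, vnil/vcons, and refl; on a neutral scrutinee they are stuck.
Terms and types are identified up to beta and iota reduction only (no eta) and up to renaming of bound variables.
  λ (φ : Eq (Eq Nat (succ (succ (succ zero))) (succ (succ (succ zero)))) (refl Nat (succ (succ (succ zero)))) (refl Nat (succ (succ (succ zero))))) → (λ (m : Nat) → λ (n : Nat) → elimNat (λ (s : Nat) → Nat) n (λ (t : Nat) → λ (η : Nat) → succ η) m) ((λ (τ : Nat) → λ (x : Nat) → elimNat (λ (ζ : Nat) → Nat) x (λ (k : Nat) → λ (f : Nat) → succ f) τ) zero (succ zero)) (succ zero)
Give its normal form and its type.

normal form:
  λ (φ : Eq (Eq Nat (succ (succ (succ zero))) (succ (succ (succ zero)))) (refl Nat (succ (succ (succ zero)))) (refl Nat (succ (succ (succ zero))))) → succ (succ zero)
type:
  (φ : Eq (Eq Nat (succ (succ (succ zero))) (succ (succ (succ zero)))) (refl Nat (succ (succ (succ zero)))) (refl Nat (succ (succ (succ zero))))) → Nat
observation: the first redex contracted is a beta-redex; the normal form is reached in 9 normal-order steps.


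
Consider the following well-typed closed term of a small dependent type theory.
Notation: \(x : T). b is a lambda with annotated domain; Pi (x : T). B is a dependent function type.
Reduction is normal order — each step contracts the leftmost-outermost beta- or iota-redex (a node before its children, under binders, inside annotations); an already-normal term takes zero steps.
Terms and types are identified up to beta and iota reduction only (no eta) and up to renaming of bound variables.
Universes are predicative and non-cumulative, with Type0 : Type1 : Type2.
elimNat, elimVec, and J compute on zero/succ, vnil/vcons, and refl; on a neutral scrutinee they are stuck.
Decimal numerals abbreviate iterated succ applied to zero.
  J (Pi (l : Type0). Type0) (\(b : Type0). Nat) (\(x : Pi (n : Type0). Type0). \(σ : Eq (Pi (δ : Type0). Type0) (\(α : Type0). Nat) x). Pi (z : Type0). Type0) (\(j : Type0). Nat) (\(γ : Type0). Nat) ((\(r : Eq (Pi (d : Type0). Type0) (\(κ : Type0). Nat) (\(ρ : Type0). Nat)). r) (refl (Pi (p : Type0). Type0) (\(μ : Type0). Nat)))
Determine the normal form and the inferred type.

reduced normal form:
  \(l : Type0). Nat
inferred type:
  Pi (l : Type0). Type0
observation: contracting a beta-redex first, the term normalizes in 2 steps.


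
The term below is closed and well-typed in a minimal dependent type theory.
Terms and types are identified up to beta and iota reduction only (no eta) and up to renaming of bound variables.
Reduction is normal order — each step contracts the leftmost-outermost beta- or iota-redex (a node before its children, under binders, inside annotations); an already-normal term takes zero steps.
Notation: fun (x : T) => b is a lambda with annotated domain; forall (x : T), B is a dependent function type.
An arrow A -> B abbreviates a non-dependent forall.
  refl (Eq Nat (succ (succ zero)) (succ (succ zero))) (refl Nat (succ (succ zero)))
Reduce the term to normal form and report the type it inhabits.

normal form:
  refl (Eq Nat (succ (succ zero)) (succ (succ zero))) (refl Nat (succ (succ zero)))
inferred type:
  Eq (Eq Nat (succ (succ zero)) (succ (succ zero))) (refl Nat (succ (succ zero))) (refl Nat (succ (succ zero)))


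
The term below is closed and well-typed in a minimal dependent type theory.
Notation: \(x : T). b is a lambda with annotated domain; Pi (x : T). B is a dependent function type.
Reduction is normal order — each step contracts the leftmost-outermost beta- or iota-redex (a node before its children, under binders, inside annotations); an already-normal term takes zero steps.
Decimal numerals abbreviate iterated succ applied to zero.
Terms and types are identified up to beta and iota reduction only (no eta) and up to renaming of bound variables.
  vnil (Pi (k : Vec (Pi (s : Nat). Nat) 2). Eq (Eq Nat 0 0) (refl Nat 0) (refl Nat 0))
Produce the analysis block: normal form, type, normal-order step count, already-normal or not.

reduced normal form:
  vnil (Pi (k : Vec (Pi (s : Nat). Nat) 2). Eq (Eq Nat 0 0) (refl Nat 0) (refl Nat 0))
inferred type:
  Vec (Pi (k : Vec (Pi (s : Nat). Nat) 2). Eq (Eq Nat 0 0) (refl Nat 0) (refl Nat 0)) 0
steps to reach normal form (normal order): 0
started in normal form: yes


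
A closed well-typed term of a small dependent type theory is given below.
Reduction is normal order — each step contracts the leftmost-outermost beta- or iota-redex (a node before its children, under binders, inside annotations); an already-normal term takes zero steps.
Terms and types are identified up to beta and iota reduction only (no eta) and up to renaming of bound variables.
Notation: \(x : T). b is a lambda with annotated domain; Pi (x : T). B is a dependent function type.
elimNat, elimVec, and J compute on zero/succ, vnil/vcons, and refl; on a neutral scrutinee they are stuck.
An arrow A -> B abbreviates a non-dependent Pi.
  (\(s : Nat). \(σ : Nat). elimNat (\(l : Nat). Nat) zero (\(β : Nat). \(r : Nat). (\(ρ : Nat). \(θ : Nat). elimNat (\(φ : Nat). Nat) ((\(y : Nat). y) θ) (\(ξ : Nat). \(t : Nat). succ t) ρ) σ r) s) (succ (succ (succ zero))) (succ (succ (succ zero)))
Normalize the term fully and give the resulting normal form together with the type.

resulting normal form:
  succ (succ (succ (succ (succ (succ (succ (succ (succ zero))))))))
the term's type:
  Nat


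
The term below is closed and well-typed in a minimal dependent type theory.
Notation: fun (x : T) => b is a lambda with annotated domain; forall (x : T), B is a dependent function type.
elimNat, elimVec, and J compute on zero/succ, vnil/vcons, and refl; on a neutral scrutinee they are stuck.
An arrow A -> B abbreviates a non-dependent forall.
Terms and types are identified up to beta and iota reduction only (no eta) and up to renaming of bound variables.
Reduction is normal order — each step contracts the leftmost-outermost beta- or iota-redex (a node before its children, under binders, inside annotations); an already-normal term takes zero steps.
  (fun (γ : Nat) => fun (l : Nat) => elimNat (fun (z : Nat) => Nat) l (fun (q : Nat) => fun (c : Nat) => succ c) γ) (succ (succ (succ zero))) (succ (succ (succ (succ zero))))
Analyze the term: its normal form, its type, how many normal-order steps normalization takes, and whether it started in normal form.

resulting normal form:
  succ (succ (succ (succ (succ (succ (succ zero))))))
inferred type:
  Nat
normal-order step count: 12
already normal: no
first redex: a beta-redex


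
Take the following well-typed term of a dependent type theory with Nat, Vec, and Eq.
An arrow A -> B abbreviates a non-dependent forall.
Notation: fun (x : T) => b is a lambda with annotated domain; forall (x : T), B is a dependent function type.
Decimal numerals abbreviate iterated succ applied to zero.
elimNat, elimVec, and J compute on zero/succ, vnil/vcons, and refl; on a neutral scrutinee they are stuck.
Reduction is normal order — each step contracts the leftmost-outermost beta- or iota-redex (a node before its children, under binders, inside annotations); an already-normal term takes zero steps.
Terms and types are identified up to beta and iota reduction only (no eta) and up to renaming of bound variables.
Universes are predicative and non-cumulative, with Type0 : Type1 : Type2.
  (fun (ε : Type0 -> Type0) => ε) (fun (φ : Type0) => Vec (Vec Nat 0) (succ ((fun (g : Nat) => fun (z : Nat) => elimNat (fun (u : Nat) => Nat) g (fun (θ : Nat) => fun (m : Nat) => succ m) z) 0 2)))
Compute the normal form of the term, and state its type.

normal form:
  fun (ε : Type0) => Vec (Vec Nat 0) 3
the term's type:
  Type0 -> Type0


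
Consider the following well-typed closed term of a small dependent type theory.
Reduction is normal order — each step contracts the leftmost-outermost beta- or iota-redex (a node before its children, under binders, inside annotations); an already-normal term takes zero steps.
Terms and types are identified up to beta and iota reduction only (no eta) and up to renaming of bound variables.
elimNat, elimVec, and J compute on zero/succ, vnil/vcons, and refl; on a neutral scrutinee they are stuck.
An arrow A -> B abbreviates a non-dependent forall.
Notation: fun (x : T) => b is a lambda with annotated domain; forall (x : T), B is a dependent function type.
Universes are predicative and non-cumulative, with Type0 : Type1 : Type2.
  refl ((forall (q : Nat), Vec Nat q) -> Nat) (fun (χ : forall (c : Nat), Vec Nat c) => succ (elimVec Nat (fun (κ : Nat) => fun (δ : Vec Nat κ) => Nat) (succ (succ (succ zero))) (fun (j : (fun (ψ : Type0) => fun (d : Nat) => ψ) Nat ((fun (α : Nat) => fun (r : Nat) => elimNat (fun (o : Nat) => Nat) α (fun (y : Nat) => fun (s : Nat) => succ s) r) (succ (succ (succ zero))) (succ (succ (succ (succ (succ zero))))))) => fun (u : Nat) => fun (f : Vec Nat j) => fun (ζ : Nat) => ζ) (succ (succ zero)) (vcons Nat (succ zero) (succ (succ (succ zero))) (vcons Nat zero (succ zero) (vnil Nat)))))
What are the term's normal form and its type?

normal form:
  refl ((forall (q : Nat), Vec Nat q) -> Nat) (fun (χ : forall (c : Nat), Vec Nat c) => succ (succ (succ (succ zero))))
inferred type:
  Eq ((forall (q : Nat), Vec Nat q) -> Nat) (fun (χ : forall (c : Nat), Vec Nat c) => succ (succ (succ (succ zero)))) (fun (κ : forall (δ : Nat), Vec Nat δ) => succ (succ (succ (succ zero))))
observation: 11 normal-order steps separate the term from its normal form.


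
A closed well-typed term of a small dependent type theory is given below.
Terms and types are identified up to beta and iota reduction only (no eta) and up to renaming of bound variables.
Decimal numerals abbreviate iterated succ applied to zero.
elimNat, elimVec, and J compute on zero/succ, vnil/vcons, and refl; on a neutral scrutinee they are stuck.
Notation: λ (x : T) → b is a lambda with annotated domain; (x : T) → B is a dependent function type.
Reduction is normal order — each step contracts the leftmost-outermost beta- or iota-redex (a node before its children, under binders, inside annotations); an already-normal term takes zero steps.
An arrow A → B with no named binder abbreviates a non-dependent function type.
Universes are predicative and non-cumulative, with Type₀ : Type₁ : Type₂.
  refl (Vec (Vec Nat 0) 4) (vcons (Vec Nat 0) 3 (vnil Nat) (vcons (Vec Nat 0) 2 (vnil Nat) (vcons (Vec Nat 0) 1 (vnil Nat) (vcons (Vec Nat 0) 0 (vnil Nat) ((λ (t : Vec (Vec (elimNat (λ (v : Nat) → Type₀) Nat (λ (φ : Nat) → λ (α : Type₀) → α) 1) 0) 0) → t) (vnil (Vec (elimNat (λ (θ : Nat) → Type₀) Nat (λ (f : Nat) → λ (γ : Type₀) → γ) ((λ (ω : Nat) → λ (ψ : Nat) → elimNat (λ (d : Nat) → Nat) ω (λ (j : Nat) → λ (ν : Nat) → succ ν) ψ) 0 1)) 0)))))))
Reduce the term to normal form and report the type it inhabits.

normal form:
  refl (Vec (Vec Nat 0) 4) (vcons (Vec Nat 0) 3 (vnil Nat) (vcons (Vec Nat 0) 2 (vnil Nat) (vcons (Vec Nat 0) 1 (vnil Nat) (vcons (Vec Nat 0) 0 (vnil Nat) (vnil (Vec Nat 0))))))
the term's type:
  Eq (Vec (Vec Nat 0) 4) (vcons (Vec Nat 0) 3 (vnil Nat) (vcons (Vec Nat 0) 2 (vnil Nat) (vcons (Vec Nat 0) 1 (vnil Nat) (vcons (Vec Nat 0) 0 (vnil Nat) (vnil (Vec Nat 0)))))) (vcons (Vec Nat 0) 3 (vnil Nat) (vcons (Vec Nat 0) 2 (vnil Nat) (vcons (Vec Nat 0) 1 (vnil Nat) (vcons (Vec Nat 0) 0 (vnil Nat) (vnil (Vec Nat 0))))))
observation: the first redex contracted is a beta-redex; the normal form is reached in 11 normal-order steps.


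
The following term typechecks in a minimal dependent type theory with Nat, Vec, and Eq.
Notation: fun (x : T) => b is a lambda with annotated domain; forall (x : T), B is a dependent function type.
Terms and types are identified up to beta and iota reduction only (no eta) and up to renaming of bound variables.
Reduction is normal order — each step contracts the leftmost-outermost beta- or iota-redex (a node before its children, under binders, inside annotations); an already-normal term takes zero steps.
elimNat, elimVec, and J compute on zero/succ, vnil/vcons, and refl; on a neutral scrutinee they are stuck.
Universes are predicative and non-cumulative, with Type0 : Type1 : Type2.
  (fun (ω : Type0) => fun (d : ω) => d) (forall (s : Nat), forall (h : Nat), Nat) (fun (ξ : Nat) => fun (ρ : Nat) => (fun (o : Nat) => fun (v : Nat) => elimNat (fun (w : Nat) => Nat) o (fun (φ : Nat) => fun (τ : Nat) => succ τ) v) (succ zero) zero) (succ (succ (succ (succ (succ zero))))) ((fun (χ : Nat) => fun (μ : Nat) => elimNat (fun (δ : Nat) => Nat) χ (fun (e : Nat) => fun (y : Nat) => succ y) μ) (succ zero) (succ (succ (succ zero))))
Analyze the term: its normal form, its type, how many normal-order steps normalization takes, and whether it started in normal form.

resulting normal form:
  succ zero
inferred type:
  Nat
reduction steps (normal order): 7
term was already normal: no
first redex: a beta-redex


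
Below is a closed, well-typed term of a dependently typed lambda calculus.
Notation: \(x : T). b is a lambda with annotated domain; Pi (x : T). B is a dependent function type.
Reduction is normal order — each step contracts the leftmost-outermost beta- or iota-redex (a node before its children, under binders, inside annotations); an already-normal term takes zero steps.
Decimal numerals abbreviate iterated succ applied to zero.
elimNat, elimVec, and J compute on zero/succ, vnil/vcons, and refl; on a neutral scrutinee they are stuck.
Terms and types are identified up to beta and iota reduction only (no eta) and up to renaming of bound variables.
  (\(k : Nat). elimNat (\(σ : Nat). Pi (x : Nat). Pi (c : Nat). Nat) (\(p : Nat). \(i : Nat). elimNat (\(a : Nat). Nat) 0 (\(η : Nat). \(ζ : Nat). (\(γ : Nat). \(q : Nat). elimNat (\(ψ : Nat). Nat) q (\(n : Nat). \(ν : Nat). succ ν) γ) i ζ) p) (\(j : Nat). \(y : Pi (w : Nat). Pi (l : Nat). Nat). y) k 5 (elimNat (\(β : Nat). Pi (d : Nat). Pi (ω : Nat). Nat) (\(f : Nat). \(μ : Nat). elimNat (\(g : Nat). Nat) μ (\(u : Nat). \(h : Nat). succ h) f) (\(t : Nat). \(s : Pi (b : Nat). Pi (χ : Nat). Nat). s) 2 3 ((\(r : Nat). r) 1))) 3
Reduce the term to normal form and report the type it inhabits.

normal form:
  20
the term's type:
  Nat


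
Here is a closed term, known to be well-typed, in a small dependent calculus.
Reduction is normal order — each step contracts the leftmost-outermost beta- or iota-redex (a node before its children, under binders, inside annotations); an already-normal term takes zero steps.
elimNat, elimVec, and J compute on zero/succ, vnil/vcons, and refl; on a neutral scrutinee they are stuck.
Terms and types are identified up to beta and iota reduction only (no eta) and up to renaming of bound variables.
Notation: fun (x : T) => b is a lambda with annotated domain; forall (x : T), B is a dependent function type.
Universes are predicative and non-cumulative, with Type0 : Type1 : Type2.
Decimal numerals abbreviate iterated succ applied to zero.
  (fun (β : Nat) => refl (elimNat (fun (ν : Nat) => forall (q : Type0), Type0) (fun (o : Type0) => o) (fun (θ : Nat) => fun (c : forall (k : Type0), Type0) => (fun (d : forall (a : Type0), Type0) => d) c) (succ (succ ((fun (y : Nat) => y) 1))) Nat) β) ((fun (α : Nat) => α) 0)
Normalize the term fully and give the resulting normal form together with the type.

resulting normal form:
  refl Nat 0
inferred type:
  Eq Nat 0 0


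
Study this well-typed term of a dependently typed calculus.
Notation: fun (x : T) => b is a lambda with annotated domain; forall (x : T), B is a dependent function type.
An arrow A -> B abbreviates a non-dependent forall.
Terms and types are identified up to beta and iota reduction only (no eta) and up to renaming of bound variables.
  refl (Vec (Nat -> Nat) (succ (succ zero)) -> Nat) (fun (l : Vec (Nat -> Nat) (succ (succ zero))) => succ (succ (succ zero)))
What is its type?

type:
  Eq (Vec (Nat -> Nat) (succ (succ zero)) -> Nat) (fun (l : Vec (Nat -> Nat) (succ (succ zero))) => succ (succ (succ zero))) (fun (τ : Vec (Nat -> Nat) (succ (succ zero))) => succ (succ (succ zero)))


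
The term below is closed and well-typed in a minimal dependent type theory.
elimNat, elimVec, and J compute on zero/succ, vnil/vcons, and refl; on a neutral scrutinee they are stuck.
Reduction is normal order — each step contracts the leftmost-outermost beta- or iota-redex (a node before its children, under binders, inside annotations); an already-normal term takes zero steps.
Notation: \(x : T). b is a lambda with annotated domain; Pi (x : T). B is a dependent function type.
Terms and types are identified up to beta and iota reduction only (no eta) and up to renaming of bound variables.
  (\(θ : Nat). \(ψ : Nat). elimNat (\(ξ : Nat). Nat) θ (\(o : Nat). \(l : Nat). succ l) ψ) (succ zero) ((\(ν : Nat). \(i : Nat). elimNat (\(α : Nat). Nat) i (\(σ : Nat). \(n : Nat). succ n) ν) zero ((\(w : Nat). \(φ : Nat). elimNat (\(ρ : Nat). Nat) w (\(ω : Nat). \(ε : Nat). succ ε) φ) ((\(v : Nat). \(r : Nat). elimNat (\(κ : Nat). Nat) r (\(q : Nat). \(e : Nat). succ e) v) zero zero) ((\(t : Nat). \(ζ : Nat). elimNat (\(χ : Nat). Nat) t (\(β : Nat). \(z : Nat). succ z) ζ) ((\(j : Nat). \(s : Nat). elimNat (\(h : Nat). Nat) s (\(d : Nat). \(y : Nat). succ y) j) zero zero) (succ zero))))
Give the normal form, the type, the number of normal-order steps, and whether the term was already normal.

normal form:
  succ (succ zero)
type:
  Nat
normal-order step count: 27
term was already normal: no
first redex: a beta-redex


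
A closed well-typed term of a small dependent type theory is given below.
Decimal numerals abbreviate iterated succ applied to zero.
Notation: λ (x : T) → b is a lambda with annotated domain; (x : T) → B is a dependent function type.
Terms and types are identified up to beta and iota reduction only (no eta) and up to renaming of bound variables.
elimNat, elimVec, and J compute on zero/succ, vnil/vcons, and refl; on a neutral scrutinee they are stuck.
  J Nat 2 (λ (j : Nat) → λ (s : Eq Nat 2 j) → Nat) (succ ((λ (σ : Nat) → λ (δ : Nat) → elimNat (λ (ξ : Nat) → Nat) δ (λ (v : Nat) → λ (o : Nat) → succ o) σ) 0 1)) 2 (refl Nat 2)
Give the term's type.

type:
  Nat


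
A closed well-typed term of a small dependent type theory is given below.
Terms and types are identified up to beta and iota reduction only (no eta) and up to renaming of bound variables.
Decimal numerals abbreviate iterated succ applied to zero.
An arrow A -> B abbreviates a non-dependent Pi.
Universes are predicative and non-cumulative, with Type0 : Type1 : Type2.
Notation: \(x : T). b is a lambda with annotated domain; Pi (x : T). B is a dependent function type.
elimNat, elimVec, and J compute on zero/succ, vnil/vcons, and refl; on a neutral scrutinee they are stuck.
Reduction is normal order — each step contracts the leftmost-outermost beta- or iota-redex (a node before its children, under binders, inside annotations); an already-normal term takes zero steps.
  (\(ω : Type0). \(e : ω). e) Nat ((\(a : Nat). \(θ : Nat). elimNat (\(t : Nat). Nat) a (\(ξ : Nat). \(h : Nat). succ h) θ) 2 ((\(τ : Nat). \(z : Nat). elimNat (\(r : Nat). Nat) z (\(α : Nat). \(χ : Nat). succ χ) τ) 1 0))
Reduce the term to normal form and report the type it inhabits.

resulting normal form:
  3
inferred type:
  Nat
observation: the leftmost-outermost redex is a beta-redex, and normalization takes 14 steps.


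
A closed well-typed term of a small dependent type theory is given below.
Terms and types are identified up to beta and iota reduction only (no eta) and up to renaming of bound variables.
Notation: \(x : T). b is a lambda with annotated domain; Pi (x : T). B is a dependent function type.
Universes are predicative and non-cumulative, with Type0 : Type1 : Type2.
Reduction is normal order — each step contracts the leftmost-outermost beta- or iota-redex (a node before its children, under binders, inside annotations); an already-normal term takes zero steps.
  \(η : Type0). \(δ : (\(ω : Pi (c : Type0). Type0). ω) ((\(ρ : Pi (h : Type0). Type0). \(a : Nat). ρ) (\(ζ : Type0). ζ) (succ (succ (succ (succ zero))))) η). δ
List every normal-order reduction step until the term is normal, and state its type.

normal-order reduction sequence:
  \(η : Type0). \(δ : (\(ω : Pi (c : Type0). Type0). ω) ((\(ρ : Pi (h : Type0). Type0). \(a : Nat). ρ) (\(ζ : Type0). ζ) (succ (succ (succ (succ zero))))) η). δ
  ~> \(η : Type0). \(δ : (\(ω : Pi (c : Type0). Type0). \(ρ : Nat). ω) (\(h : Type0). h) (succ (succ (succ (succ zero)))) η). δ
  ~> \(η : Type0). \(δ : (\(ω : Nat). \(c : Type0). c) (succ (succ (succ (succ zero)))) η). δ
  ~> \(η : Type0). \(δ : (\(ω : Type0). ω) η). δ
  ~> \(η : Type0). \(δ : η). δ
the term's type:
  Pi (η : Type0). Pi (δ : η). η


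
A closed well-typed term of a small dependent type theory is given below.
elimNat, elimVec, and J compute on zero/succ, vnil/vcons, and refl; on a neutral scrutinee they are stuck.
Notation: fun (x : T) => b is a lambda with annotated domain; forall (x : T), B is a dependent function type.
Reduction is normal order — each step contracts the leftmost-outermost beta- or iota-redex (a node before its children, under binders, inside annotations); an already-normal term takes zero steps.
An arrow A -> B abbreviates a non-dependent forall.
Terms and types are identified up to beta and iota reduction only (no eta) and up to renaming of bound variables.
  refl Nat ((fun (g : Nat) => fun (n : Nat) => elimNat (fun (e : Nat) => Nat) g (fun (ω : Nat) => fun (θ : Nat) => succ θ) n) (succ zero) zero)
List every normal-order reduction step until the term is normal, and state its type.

normal-order reduction:
  refl Nat ((fun (g : Nat) => fun (n : Nat) => elimNat (fun (e : Nat) => Nat) g (fun (ω : Nat) => fun (θ : Nat) => succ θ) n) (succ zero) zero)
  ~> refl Nat ((fun (g : Nat) => elimNat (fun (n : Nat) => Nat) (succ zero) (fun (e : Nat) => fun (ω : Nat) => succ ω) g) zero)
  ~> refl Nat (elimNat (fun (g : Nat) => Nat) (succ zero) (fun (n : Nat) => fun (e : Nat) => succ e) zero)
  ~> refl Nat (succ zero)
the term's type:
  Eq Nat (succ zero) (succ zero)


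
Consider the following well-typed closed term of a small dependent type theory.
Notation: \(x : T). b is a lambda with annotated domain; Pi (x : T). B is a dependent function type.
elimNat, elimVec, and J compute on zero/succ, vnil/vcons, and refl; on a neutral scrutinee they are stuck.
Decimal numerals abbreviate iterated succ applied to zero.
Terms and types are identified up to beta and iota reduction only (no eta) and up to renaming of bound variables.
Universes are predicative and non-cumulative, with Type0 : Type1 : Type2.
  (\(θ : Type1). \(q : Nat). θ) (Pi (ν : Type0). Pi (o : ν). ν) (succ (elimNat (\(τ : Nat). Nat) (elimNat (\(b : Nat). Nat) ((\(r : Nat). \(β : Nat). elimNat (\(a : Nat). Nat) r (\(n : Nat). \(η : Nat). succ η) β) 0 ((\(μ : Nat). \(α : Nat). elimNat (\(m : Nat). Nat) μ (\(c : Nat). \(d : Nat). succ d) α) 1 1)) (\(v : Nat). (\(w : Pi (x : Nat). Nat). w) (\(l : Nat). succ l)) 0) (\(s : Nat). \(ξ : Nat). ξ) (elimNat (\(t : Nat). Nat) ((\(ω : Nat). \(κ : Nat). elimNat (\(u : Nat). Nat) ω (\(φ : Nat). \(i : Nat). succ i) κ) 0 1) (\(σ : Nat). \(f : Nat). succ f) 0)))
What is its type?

type:
  Type1


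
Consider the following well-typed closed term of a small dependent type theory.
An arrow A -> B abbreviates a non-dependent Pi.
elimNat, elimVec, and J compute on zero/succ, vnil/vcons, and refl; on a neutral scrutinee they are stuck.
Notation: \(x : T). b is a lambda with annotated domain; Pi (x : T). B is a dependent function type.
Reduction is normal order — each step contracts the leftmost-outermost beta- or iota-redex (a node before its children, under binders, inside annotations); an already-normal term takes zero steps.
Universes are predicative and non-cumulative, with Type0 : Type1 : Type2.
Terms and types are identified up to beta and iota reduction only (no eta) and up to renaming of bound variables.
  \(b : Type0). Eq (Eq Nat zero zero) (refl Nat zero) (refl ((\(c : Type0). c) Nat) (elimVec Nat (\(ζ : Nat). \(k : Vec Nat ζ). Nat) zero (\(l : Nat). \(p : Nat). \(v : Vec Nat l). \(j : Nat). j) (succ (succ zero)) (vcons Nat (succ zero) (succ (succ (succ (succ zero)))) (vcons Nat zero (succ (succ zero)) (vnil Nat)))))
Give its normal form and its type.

resulting normal form:
  \(b : Type0). Eq (Eq Nat zero zero) (refl Nat zero) (refl Nat zero)
type:
  Type0 -> Type0
observation: contracting a beta-redex first, the term normalizes in 12 steps.


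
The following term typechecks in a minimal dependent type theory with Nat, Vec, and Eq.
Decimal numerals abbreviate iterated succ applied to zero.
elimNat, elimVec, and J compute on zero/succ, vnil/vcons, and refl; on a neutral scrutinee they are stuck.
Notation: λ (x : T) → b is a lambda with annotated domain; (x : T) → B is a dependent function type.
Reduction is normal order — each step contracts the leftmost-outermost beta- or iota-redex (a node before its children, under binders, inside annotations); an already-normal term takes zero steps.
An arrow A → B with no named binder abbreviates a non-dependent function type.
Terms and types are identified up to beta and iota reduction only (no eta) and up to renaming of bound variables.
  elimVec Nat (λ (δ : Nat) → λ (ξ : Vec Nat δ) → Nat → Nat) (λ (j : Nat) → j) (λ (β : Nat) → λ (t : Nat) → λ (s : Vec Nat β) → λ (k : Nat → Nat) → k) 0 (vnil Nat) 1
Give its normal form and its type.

resulting normal form:
  1
inferred type:
  Nat
observation: the leftmost-outermost redex is an elimVec iota-redex, and normalization takes 2 steps.


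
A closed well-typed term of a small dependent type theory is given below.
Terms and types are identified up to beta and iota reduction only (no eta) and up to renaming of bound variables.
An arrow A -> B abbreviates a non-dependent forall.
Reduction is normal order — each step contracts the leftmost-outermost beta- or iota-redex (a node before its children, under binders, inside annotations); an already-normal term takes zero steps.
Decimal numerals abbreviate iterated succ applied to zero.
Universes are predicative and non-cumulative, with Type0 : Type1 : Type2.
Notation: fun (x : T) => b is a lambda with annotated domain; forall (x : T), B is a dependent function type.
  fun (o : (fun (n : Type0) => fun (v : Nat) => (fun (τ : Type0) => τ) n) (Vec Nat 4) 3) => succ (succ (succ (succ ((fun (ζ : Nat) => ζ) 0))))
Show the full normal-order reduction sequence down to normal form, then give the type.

normal-order reduction sequence:
  fun (o : (fun (n : Type0) => fun (v : Nat) => (fun (τ : Type0) => τ) n) (Vec Nat 4) 3) => succ (succ (succ (succ ((fun (ζ : Nat) => ζ) 0))))
  ~> fun (o : (fun (n : Nat) => (fun (v : Type0) => v) (Vec Nat 4)) 3) => succ (succ (succ (succ ((fun (τ : Nat) => τ) 0))))
  ~> fun (o : (fun (n : Type0) => n) (Vec Nat 4)) => succ (succ (succ (succ ((fun (v : Nat) => v) 0))))
  ~> fun (o : Vec Nat 4) => succ (succ (succ (succ ((fun (n : Nat) => n) 0))))
  ~> fun (o : Vec Nat 4) => 4
the term's type:
  Vec Nat 4 -> Nat


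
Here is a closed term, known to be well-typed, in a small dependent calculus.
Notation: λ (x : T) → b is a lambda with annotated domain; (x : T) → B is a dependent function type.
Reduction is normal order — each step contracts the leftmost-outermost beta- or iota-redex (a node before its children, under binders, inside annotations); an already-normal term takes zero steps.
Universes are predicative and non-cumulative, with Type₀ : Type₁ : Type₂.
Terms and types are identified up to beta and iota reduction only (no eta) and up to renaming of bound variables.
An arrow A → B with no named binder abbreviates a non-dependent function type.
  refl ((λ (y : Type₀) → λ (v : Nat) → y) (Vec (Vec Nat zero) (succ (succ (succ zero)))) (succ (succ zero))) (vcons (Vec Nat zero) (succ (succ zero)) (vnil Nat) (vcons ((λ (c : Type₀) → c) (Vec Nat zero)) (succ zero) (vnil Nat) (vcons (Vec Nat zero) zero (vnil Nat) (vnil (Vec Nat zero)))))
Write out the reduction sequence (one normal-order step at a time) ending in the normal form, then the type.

reduction (normal order):
  refl ((λ (y : Type₀) → λ (v : Nat) → y) (Vec (Vec Nat zero) (succ (succ (succ zero)))) (succ (succ zero))) (vcons (Vec Nat zero) (succ (succ zero)) (vnil Nat) (vcons ((λ (c : Type₀) → c) (Vec Nat zero)) (succ zero) (vnil Nat) (vcons (Vec Nat zero) zero (vnil Nat) (vnil (Vec Nat zero)))))
  ~> refl ((λ (y : Nat) → Vec (Vec Nat zero) (succ (succ (succ zero)))) (succ (succ zero))) (vcons (Vec Nat zero) (succ (succ zero)) (vnil Nat) (vcons ((λ (v : Type₀) → v) (Vec Nat zero)) (succ zero) (vnil Nat) (vcons (Vec Nat zero) zero (vnil Nat) (vnil (Vec Nat zero)))))
  ~> refl (Vec (Vec Nat zero) (succ (succ (succ zero)))) (vcons (Vec Nat zero) (succ (succ zero)) (vnil Nat) (vcons ((λ (y : Type₀) → y) (Vec Nat zero)) (succ zero) (vnil Nat) (vcons (Vec Nat zero) zero (vnil Nat) (vnil (Vec Nat zero)))))
  ~> refl (Vec (Vec Nat zero) (succ (succ (succ zero)))) (vcons (Vec Nat zero) (succ (succ zero)) (vnil Nat) (vcons (Vec Nat zero) (succ zero) (vnil Nat) (vcons (Vec Nat zero) zero (vnil Nat) (vnil (Vec Nat zero)))))
the term's type:
  Eq (Vec (Vec Nat zero) (succ (succ (succ zero)))) (vcons (Vec Nat zero) (succ (succ zero)) (vnil Nat) (vcons (Vec Nat zero) (succ zero) (vnil Nat) (vcons (Vec Nat zero) zero (vnil Nat) (vnil (Vec Nat zero))))) (vcons (Vec Nat zero) (succ (succ zero)) (vnil Nat) (vcons (Vec Nat zero) (succ zero) (vnil Nat) (vcons (Vec Nat zero) zero (vnil Nat) (vnil (Vec Nat zero)))))


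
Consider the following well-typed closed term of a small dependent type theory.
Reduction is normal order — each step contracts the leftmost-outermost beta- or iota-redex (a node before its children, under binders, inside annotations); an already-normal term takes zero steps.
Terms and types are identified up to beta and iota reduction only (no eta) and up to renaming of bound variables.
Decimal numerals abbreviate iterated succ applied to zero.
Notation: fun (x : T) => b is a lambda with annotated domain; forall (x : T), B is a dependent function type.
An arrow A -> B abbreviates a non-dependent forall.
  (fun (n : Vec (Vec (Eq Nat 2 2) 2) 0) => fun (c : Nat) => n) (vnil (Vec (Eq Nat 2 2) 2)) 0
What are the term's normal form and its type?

normal form:
  vnil (Vec (Eq Nat 2 2) 2)
the term's type:
  Vec (Vec (Eq Nat 2 2) 2) 0
observation: contracting a beta-redex first, the term normalizes in 2 steps.


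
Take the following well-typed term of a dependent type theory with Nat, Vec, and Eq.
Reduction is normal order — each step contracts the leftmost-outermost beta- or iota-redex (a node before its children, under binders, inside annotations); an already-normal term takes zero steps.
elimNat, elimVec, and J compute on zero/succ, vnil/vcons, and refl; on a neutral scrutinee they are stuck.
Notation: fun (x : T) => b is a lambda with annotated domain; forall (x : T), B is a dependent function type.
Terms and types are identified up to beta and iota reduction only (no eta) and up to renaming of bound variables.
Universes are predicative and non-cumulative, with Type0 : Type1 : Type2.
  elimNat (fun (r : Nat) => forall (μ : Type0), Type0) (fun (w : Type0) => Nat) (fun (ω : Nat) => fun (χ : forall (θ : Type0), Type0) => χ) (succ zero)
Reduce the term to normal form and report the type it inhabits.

resulting normal form:
  fun (r : Type0) => Nat
the term's type:
  forall (r : Type0), Type0


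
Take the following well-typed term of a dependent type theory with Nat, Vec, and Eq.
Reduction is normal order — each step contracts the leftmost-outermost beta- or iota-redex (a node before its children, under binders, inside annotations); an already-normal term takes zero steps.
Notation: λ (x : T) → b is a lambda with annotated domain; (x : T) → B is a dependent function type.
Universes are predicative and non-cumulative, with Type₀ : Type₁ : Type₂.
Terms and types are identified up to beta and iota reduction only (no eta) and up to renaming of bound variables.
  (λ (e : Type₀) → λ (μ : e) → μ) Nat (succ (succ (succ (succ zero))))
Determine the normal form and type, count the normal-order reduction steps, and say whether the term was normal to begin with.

reduced normal form:
  succ (succ (succ (succ zero)))
type:
  Nat
reduction steps (normal order): 2
term was already normal: no
first redex: a beta-redex


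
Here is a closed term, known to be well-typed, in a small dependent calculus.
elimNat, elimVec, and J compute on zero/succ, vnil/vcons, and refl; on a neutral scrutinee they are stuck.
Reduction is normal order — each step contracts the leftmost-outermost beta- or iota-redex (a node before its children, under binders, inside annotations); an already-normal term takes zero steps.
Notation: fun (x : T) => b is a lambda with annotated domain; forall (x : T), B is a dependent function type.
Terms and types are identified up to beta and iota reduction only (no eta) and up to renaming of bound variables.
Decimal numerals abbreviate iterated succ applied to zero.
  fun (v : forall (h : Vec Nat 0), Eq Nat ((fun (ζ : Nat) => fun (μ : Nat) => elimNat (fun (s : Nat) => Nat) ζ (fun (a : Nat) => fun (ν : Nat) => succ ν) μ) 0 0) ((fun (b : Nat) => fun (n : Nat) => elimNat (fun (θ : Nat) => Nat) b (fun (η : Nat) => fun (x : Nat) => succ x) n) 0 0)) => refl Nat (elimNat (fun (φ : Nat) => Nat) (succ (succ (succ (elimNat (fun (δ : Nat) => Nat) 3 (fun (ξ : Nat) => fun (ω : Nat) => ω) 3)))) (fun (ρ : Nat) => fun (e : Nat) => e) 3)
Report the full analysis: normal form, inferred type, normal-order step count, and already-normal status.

normal form:
  fun (v : forall (h : Vec Nat 0), Eq Nat 0 0) => refl Nat 6
the term's type:
  forall (v : forall (h : Vec Nat 0), Eq Nat 0 0), Eq Nat 6 6
reduction steps (normal order): 26
term was already normal: no
first redex: a beta-redex
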